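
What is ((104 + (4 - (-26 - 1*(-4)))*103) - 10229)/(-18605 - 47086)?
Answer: 7447/65691 ≈ 0.11336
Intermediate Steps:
((104 + (4 - (-26 - 1*(-4)))*103) - 10229)/(-18605 - 47086) = ((104 + (4 - (-26 + 4))*103) - 10229)/(-65691) = ((104 + (4 - 1*(-22))*103) - 10229)*(-1/65691) = ((104 + (4 + 22)*103) - 10229)*(-1/65691) = ((104 + 26*103) - 10229)*(-1/65691) = ((104 + 2678) - 10229)*(-1/65691) = (2782 - 10229)*(-1/65691) = -7447*(-1/65691) = 7447/65691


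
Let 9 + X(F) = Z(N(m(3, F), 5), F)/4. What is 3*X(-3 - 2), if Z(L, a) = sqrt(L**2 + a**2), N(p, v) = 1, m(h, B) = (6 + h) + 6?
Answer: -27 + 3*sqrt(26)/4 ≈ -23.176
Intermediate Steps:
m(h, B) = 12 + h
X(F) = -9 + sqrt(1 + F**2)/4 (X(F) = -9 + sqrt(1**2 + F**2)/4 = -9 + sqrt(1 + F**2)*(1/4) = -9 + sqrt(1 + F**2)/4)
3*X(-3 - 2) = 3*(-9 + sqrt(1 + (-3 - 2)**2)/4) = 3*(-9 + sqrt(1 + (-5)**2)/4) = 3*(-9 + sqrt(1 + 25)/4) = 3*(-9 + sqrt(26)/4) = -27 + 3*sqrt(26)/4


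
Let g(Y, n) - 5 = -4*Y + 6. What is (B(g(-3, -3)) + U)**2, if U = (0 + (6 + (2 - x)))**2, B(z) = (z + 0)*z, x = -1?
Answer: 372100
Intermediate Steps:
g(Y, n) = 11 - 4*Y (g(Y, n) = 5 + (-4*Y + 6) = 5 + (6 - 4*Y) = 11 - 4*Y)
B(z) = z**2 (B(z) = z*z = z**2)
U = 81 (U = (0 + (6 + (2 - 1*(-1))))**2 = (0 + (6 + (2 + 1)))**2 = (0 + (6 + 3))**2 = (0 + 9)**2 = 9**2 = 81)
(B(g(-3, -3)) + U)**2 = ((11 - 4*(-3))**2 + 81)**2 = ((11 + 12)**2 + 81)**2 = (23**2 + 81)**2 = (529 + 81)**2 = 610**2 = 372100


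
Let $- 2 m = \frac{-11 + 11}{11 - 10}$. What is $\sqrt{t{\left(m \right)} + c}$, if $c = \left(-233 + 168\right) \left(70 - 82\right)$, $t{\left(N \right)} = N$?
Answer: $2 \sqrt{195} \approx 27.928$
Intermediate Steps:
$m = 0$ ($m = - \frac{\left(-11 + 11\right) \frac{1}{11 - 10}}{2} = - \frac{0 \cdot 1^{-1}}{2} = - \frac{0 \cdot 1}{2} = \left(- \frac{1}{2}\right) 0 = 0$)
$c = 780$ ($c = \left(-65\right) \left(-12\right) = 780$)
$\sqrt{t{\left(m \right)} + c} = \sqrt{0 + 780} = \sqrt{780} = 2 \sqrt{195}$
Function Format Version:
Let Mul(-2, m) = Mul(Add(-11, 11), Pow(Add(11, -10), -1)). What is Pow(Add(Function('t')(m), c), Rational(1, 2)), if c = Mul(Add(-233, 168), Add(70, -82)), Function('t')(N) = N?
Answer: Mul(2, Pow(195, Rational(1, 2))) ≈ 27.928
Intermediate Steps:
m = 0 (m = Mul(Rational(-1, 2), Mul(Add(-11, 11), Pow(Add(11, -10), -1))) = Mul(Rational(-1, 2), Mul(0, Pow(1, -1))) = Mul(Rational(-1, 2), Mul(0, 1)) = Mul(Rational(-1, 2), 0) = 0)
c = 780 (c = Mul(-65, -12) = 780)
Pow(Add(Function('t')(m), c), Rational(1, 2)) = Pow(Add(0, 780), Rational(1, 2)) = Pow(780, Rational(1, 2)) = Mul(2, Pow(195, Rational(1, 2)))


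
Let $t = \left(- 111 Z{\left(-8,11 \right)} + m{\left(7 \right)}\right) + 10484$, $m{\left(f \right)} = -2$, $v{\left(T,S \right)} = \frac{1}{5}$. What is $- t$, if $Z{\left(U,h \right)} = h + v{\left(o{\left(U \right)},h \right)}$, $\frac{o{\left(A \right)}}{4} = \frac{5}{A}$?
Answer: $- \frac{46194}{5} \approx -9238.8$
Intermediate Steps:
$o{\left(A \right)} = \frac{20}{A}$ ($o{\left(A \right)} = 4 \frac{5}{A} = \frac{20}{A}$)
$v{\left(T,S \right)} = \frac{1}{5}$
$Z{\left(U,h \right)} = \frac{1}{5} + h$ ($Z{\left(U,h \right)} = h + \frac{1}{5} = \frac{1}{5} + h$)
$t = \frac{46194}{5}$ ($t = \left(- 111 \left(\frac{1}{5} + 11\right) - 2\right) + 10484 = \left(\left(-111\right) \frac{56}{5} - 2\right) + 10484 = \left(- \frac{6216}{5} - 2\right) + 10484 = - \frac{6226}{5} + 10484 = \frac{46194}{5} \approx 9238.8$)
$- t = \left(-1\right) \frac{46194}{5} = - \frac{46194}{5}$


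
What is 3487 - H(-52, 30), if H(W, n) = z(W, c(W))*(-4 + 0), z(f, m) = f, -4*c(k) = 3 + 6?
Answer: 3279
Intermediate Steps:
c(k) = -9/4 (c(k) = -(3 + 6)/4 = -1/4*9 = -9/4)
H(W, n) = -4*W (H(W, n) = W*(-4 + 0) = W*(-4) = -4*W)
3487 - H(-52, 30) = 3487 - (-4)*(-52) = 3487 - 1*208 = 3487 - 208 = 3279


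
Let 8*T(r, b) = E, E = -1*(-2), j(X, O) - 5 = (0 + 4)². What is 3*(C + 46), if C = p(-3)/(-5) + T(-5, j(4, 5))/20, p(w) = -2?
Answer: 11139/80 ≈ 139.24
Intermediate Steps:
j(X, O) = 21 (j(X, O) = 5 + (0 + 4)² = 5 + 4² = 5 + 16 = 21)
E = 2
T(r, b) = ¼ (T(r, b) = (⅛)*2 = ¼)
C = 33/80 (C = -2/(-5) + (¼)/20 = -2*(-⅕) + (¼)*(1/20) = ⅖ + 1/80 = 33/80 ≈ 0.41250)
3*(C + 46) = 3*(33/80 + 46) = 3*(3713/80) = 11139/80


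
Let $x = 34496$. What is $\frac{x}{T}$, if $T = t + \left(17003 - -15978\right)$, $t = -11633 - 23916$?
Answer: $- \frac{4312}{321} \approx -13.433$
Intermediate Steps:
$t = -35549$
$T = -2568$ ($T = -35549 + \left(17003 - -15978\right) = -35549 + \left(17003 + 15978\right) = -35549 + 32981 = -2568$)
$\frac{x}{T} = \frac{34496}{-2568} = 34496 \left(- \frac{1}{2568}\right) = - \frac{4312}{321}$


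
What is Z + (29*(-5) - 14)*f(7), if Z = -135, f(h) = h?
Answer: -1248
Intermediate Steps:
Z + (29*(-5) - 14)*f(7) = -135 + (29*(-5) - 14)*7 = -135 + (-145 - 14)*7 = -135 - 159*7 = -135 - 1113 = -1248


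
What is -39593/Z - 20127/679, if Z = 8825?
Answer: -204504422/5992175 ≈ -34.129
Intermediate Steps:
-39593/Z - 20127/679 = -39593/8825 - 20127/679 = -204504422/5992175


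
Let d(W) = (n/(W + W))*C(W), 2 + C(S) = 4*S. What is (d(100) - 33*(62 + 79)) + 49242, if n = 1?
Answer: 4459099/100 ≈ 44591.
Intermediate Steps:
C(S) = -2 + 4*S
d(W) = (-2 + 4*W)/(2*W) (d(W) = (1/(W + W))*(-2 + 4*W) = (1/(2*W))*(-2 + 4*W) = (-2 + 4*W)/(2*W))
(d(100) - 33*(62 + 79)) + 49242 = ((2 - 1/100) - 33*(62 + 79)) + 49242 = ((2 - 1*1/100) - 33*141) + 49242 = ((2 - 1/100) - 1*4653) + 49242 = (199/100 - 4653) + 49242 = -465101/100 + 49242 = 4459099/100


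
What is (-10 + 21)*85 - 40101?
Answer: -39166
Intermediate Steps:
(-10 + 21)*85 - 40101 = 11*85 - 40101 = 935 - 40101 = -39166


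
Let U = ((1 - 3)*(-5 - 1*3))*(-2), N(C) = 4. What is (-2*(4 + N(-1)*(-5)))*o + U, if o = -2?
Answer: -96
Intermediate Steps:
U = -32 (U = -2*(-5 - 3)*(-2) = -2*(-8)*(-2) = 16*(-2) = -32)
(-2*(4 + N(-1)*(-5)))*o + U = -2*(4 + 4*(-5))*(-2) - 32 = -2*(4 - 20)*(-2) - 32 = -2*(-16)*(-2) - 32 = 32*(-2) - 32 = -64 - 32 = -96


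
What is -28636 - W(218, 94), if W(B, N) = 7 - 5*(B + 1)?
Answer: -27548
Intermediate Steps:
W(B, N) = 2 - 5*B (W(B, N) = 7 - 5*(1 + B) = 7 + (-5 - 5*B) = 2 - 5*B)
-28636 - W(218, 94) = -28636 - (2 - 5*218) = -28636 - (2 - 1090) = -28636 - 1*(-1088) = -28636 + 1088 = -27548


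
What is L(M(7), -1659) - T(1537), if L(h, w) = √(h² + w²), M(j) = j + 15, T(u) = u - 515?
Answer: -1022 + √2752765 ≈ 637.15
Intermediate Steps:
T(u) = -515 + u
M(j) = 15 + j
L(M(7), -1659) - T(1537) = √((15 + 7)² + (-1659)²) - (-515 + 1537) = √(22² + 2752281) - 1*1022 = √(484 + 2752281) - 1022 = √2752765 - 1022 = -1022 + √2752765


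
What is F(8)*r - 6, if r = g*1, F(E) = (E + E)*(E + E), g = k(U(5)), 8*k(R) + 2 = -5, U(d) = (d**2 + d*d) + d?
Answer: -230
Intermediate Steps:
U(d) = d + 2*d**2 (U(d) = (d**2 + d**2) + d = 2*d**2 + d = d + 2*d**2)
k(R) = -7/8 (k(R) = -1/4 + (1/8)*(-5) = -1/4 - 5/8 = -7/8)
g = -7/8 ≈ -0.87500
F(E) = 4*E**2 (F(E) = (2*E)*(2*E) = 4*E**2)
r = -7/8 (r = -7/8*1 = -7/8 ≈ -0.87500)
F(8)*r - 6 = (4*8**2)*(-7/8) - 6 = (4*64)*(-7/8) - 6 = 256*(-7/8) - 6 = -224 - 6 = -230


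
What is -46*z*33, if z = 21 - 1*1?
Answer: -30360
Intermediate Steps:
z = 20 (z = 21 - 1 = 20)
-46*z*33 = -46*20*33 = -920*33 = -30360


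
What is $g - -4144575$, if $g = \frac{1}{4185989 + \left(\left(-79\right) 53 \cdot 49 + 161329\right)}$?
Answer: $\frac{17167472059126}{4142155} \approx 4.1446 \cdot 10^{6}$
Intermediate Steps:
$g = \frac{1}{4142155}$ ($g = \frac{1}{4185989 + \left(\left(-4187\right) 49 + 161329\right)} = \frac{1}{4185989 + \left(-205163 + 161329\right)} = \frac{1}{4185989 - 43834} = \frac{1}{4142155} \approx 2.4142 \cdot 10^{-7}$)
$g - -4144575 = \frac{1}{4142155} - -4144575 = \frac{1}{4142155} + 4144575 = \frac{17167472059126}{4142155}$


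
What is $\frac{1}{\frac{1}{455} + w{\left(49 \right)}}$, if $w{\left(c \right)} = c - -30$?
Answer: $\frac{455}{35946} \approx 0.012658$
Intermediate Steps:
$w{\left(c \right)} = 30 + c$ ($w{\left(c \right)} = c + 30 = 30 + c$)
$\frac{1}{\frac{1}{455} + w{\left(49 \right)}} = \frac{1}{\frac{1}{455} + \left(30 + 49\right)} = \frac{1}{\frac{1}{455} + 79} = \frac{1}{\frac{35946}{455}} = \frac{455}{35946}$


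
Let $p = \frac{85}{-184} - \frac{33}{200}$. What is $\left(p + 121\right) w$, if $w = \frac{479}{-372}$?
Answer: $- \frac{22102497}{142600} \approx -155.0$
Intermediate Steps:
$w = - \frac{479}{372}$ ($w = 479 \left(- \frac{1}{372}\right) = - \frac{479}{372} \approx -1.2876$)
$p = - \frac{721}{1150}$ ($p = 85 \left(- \frac{1}{184}\right) - \frac{33}{200} = - \frac{85}{184} - \frac{33}{200} = - \frac{721}{1150} \approx -0.62696$)
$\left(p + 121\right) w = \left(- \frac{721}{1150} + 121\right) \left(- \frac{479}{372}\right) = \frac{138429}{1150} \left(- \frac{479}{372}\right) = - \frac{22102497}{142600}$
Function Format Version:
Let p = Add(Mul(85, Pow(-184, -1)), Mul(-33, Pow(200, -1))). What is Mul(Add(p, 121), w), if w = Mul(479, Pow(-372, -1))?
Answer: Rational(-22102497, 142600) ≈ -155.00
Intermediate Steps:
w = Rational(-479, 372) (w = Mul(479, Rational(-1, 372)) = Rational(-479, 372) ≈ -1.2876)
p = Rational(-721, 1150) (p = Add(Mul(85, Rational(-1, 184)), Mul(-33, Rational(1, 200))) = Add(Rational(-85, 184), Rational(-33, 200)) = Rational(-721, 1150) ≈ -0.62696)
Mul(Add(p, 121), w) = Mul(Add(Rational(-721, 1150), 121), Rational(-479, 372)) = Mul(Rational(138429, 1150), Rational(-479, 372)) = Rational(-22102497, 142600)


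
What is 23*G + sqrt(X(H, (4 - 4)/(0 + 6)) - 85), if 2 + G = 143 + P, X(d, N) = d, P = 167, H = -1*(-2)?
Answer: 7084 + I*sqrt(83) ≈ 7084.0 + 9.1104*I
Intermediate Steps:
H = 2
G = 308 (G = -2 + (143 + 167) = -2 + 310 = 308)
23*G + sqrt(X(H, (4 - 4)/(0 + 6)) - 85) = 23*308 + sqrt(2 - 85) = 7084 + sqrt(-83) = 7084 + I*sqrt(83)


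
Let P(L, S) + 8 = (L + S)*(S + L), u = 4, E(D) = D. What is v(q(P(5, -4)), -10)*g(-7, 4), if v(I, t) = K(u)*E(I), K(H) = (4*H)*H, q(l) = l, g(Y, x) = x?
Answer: -1792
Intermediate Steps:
P(L, S) = -8 + (L + S)² (P(L, S) = -8 + (L + S)*(S + L) = -8 + (L + S)*(L + S) = -8 + (L + S)²)
K(H) = 4*H²
v(I, t) = 64*I (v(I, t) = (4*4²)*I = (4*16)*I = 64*I)
v(q(P(5, -4)), -10)*g(-7, 4) = (64*(-8 + (5 - 4)²))*4 = (64*(-8 + 1²))*4 = (64*(-8 + 1))*4 = (64*(-7))*4 = -448*4 = -1792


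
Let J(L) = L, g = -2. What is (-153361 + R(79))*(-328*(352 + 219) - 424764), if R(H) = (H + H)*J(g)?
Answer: 94058315204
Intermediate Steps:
R(H) = -4*H (R(H) = (H + H)*(-2) = (2*H)*(-2) = -4*H)
(-153361 + R(79))*(-328*(352 + 219) - 424764) = (-153361 - 4*79)*(-328*(352 + 219) - 424764) = (-153361 - 316)*(-328*571 - 424764) = -153677*(-187288 - 424764) = -153677*(-612052) = 94058315204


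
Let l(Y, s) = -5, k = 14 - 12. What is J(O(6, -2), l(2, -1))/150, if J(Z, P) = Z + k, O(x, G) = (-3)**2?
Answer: 11/150 ≈ 0.073333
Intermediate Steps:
k = 2
O(x, G) = 9
J(Z, P) = 2 + Z (J(Z, P) = Z + 2 = 2 + Z)
J(O(6, -2), l(2, -1))/150 = (2 + 9)/150 = 11*(1/150) = 11/150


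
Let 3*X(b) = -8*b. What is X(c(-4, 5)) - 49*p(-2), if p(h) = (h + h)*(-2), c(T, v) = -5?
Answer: -1136/3 ≈ -378.67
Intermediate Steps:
X(b) = -8*b/3 (X(b) = (-8*b)/3 = -8*b/3)
p(h) = -4*h (p(h) = (2*h)*(-2) = -4*h)
X(c(-4, 5)) - 49*p(-2) = -8/3*(-5) - (-196)*(-2) = 40/3 - 49*8 = 40/3 - 392 = -1136/3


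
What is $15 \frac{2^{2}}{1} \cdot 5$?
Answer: $300$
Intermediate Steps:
$15 \frac{2^{2}}{1} \cdot 5 = 15 \cdot 4 \cdot 1 \cdot 5 = 15 \cdot 4 \cdot 5 = 60 \cdot 5 = 300$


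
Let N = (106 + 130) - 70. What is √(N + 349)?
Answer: √515 ≈ 22.694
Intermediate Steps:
N = 166 (N = 236 - 70 = 166)
√(N + 349) = √(166 + 349) = √515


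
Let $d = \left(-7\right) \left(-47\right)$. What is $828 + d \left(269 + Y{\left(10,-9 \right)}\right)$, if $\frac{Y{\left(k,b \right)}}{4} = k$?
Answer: $102489$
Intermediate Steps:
$Y{\left(k,b \right)} = 4 k$
$d = 329$
$828 + d \left(269 + Y{\left(10,-9 \right)}\right) = 828 + 329 \left(269 + 4 \cdot 10\right) = 828 + 329 \left(269 + 40\right) = 828 + 329 \cdot 309 = 828 + 101661 = 102489$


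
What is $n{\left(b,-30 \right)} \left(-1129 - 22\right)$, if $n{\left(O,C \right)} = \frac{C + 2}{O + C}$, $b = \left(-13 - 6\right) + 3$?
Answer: $- \frac{16114}{23} \approx -700.61$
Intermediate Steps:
$b = -16$ ($b = -19 + 3 = -16$)
$n{\left(O,C \right)} = \frac{2 + C}{C + O}$
$n{\left(b,-30 \right)} \left(-1129 - 22\right) = \frac{2 - 30}{-30 - 16} \left(-1129 - 22\right) = \frac{1}{-46} \left(-28\right) \left(-1151\right) = \left(- \frac{1}{46}\right) \left(-28\right) \left(-1151\right) = \frac{14}{23} \left(-1151\right) = - \frac{16114}{23}$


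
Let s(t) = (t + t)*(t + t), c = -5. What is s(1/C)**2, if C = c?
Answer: 16/625 ≈ 0.025600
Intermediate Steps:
C = -5
s(t) = 4*t**2 (s(t) = (2*t)*(2*t) = 4*t**2)
s(1/C)**2 = (4*(1/(-5))**2)**2 = (4*(-1/5)**2)**2 = (4*(1/25))**2 = (4/25)**2 = 16/625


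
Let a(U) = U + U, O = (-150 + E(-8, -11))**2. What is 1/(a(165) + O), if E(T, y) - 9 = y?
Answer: 1/23434 ≈ 4.2673e-5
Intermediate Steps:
E(T, y) = 9 + y
O = 23104 (O = (-150 + (9 - 11))**2 = (-150 - 2)**2 = (-152)**2 = 23104)
a(U) = 2*U
1/(a(165) + O) = 1/(2*165 + 23104) = 1/(330 + 23104) = 1/23434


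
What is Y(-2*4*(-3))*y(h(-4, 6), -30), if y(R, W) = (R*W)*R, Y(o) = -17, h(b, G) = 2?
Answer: 2040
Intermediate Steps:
y(R, W) = W*R²
Y(-2*4*(-3))*y(h(-4, 6), -30) = -(-510)*2² = -(-510)*4 = -17*(-120) = 2040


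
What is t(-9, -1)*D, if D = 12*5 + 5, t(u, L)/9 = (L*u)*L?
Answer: -5265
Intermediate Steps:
t(u, L) = 9*u*L**2 (t(u, L) = 9*((L*u)*L) = 9*(u*L**2) = 9*u*L**2)
D = 65 (D = 60 + 5 = 65)
t(-9, -1)*D = (9*(-9)*(-1)**2)*65 = (9*(-9)*1)*65 = -81*65 = -5265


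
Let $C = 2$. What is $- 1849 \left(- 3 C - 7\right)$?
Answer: $24037$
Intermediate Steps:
$- 1849 \left(- 3 C - 7\right) = - 1849 \left(\left(-3\right) 2 - 7\right) = - 1849 \left(-6 - 7\right) = \left(-1849\right) \left(-13\right) = 24037$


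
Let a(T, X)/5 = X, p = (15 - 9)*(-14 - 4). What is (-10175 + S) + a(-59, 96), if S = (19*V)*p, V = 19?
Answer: -48683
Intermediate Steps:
p = -108 (p = 6*(-18) = -108)
a(T, X) = 5*X
S = -38988 (S = (19*19)*(-108) = 361*(-108) = -38988)
(-10175 + S) + a(-59, 96) = (-10175 - 38988) + 5*96 = -49163 + 480 = -48683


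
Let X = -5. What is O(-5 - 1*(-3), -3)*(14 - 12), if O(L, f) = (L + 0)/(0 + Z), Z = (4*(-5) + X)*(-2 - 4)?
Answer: -2/75 ≈ -0.026667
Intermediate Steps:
Z = 150 (Z = (4*(-5) - 5)*(-2 - 4) = (-20 - 5)*(-6) = -25*(-6) = 150)
O(L, f) = L/150 (O(L, f) = (L + 0)/(0 + 150) = L/150)
O(-5 - 1*(-3), -3)*(14 - 12) = ((-5 - 1*(-3))/150)*(14 - 12) = ((-5 + 3)/150)*2 = ((1/150)*(-2))*2 = -1/75*2 = -2/75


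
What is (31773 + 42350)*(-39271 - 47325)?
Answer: -6418755308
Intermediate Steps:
(31773 + 42350)*(-39271 - 47325) = 74123*(-86596) = -6418755308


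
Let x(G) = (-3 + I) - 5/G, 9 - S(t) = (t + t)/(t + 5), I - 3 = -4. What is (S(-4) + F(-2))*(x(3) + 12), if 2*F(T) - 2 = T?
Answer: 323/3 ≈ 107.67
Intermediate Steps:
I = -1 (I = 3 - 4 = -1)
F(T) = 1 + T/2
S(t) = 9 - 2*t/(5 + t) (S(t) = 9 - (t + t)/(t + 5) = 9 - 2*t/(5 + t))
x(G) = -4 - 5/G (x(G) = (-3 - 1) - 5/G = -4 - 5/G)
(S(-4) + F(-2))*(x(3) + 12) = ((45 + 7*(-4))/(5 - 4) + (1 + (½)*(-2)))*((-4 - 5/3) + 12) = ((45 - 28)/1 + (1 - 1))*((-4 - 5*⅓) + 12) = (1*17 + 0)*((-4 - 5/3) + 12) = (17 + 0)*(-17/3 + 12) = 17*(19/3) = 323/3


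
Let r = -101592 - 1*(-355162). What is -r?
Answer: -253570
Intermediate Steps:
r = 253570 (r = -101592 + 355162 = 253570)
-r = -1*253570 = -253570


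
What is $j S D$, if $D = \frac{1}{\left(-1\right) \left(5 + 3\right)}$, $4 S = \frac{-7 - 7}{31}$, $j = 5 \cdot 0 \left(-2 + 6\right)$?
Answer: $0$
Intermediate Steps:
$j = 0$ ($j = 5 \cdot 0 \cdot 4 = 5 \cdot 0 = 0$)
$S = - \frac{7}{62}$ ($S = \frac{\left(-7 - 7\right) \frac{1}{31}}{4} = \frac{\left(-14\right) \frac{1}{31}}{4} = \frac{1}{4} \left(- \frac{14}{31}\right) = - \frac{7}{62} \approx -0.1129$)
$D = - \frac{1}{8}$ ($D = \frac{1}{\left(-1\right) 8} = \frac{1}{-8} = - \frac{1}{8} \approx -0.125$)
$j S D = 0 \left(- \frac{7}{62}\right) \left(- \frac{1}{8}\right) = 0 \left(- \frac{1}{8}\right) = 0$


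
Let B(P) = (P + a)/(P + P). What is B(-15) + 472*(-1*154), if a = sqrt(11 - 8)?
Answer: -145375/2 - sqrt(3)/30 ≈ -72688.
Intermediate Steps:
a = sqrt(3) ≈ 1.7320
B(P) = (P + sqrt(3))/(2*P) (B(P) = (P + sqrt(3))/(P + P) = (P + sqrt(3))/((2*P)) = (P + sqrt(3))*(1/(2*P)) = (P + sqrt(3))/(2*P))
B(-15) + 472*(-1*154) = (1/2)*(-15 + sqrt(3))/(-15) + 472*(-1*154) = (1/2)*(-1/15)*(-15 + sqrt(3)) + 472*(-154) = (1/2 - sqrt(3)/30) - 72688 = -145375/2 - sqrt(3)/30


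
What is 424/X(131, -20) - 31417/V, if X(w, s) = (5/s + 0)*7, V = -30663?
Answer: -51784529/214641 ≈ -241.26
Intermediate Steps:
X(w, s) = 35/s (X(w, s) = (5/s)*7 = 35/s)
424/X(131, -20) - 31417/V = 424/((35/(-20))) - 31417/(-30663) = 424/((35*(-1/20))) - 31417*(-1/30663) = 424/(-7/4) + 31417/30663 = 424*(-4/7) + 31417/30663 = -1696/7 + 31417/30663 = -51784529/214641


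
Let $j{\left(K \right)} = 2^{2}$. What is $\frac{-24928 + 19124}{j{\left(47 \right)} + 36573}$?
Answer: $- \frac{5804}{36577} \approx -0.15868$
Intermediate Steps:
$j{\left(K \right)} = 4$
$\frac{-24928 + 19124}{j{\left(47 \right)} + 36573} = \frac{-24928 + 19124}{4 + 36573} = - \frac{5804}{36577}$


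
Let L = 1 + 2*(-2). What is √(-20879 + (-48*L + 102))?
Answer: I*√20633 ≈ 143.64*I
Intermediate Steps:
L = -3 (L = 1 - 4 = -3)
√(-20879 + (-48*L + 102)) = √(-20879 + (-48*(-3) + 102)) = √(-20879 + (144 + 102)) = √(-20879 + 246) = √(-20633) = I*√20633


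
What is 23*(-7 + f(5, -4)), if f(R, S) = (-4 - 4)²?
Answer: 1311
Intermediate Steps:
f(R, S) = 64 (f(R, S) = (-8)² = 64)
23*(-7 + f(5, -4)) = 23*(-7 + 64) = 23*57 = 1311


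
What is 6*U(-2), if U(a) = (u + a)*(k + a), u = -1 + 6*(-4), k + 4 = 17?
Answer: -1782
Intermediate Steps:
k = 13 (k = -4 + 17 = 13)
u = -25 (u = -1 - 24 = -25)
U(a) = (-25 + a)*(13 + a)
6*U(-2) = 6*(-325 + (-2)² - 12*(-2)) = 6*(-325 + 4 + 24) = 6*(-297) = -1782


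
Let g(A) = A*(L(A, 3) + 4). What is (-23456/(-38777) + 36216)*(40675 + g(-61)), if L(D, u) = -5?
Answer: 57208468787968/38777 ≈ 1.4753e+9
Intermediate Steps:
g(A) = -A (g(A) = A*(-5 + 4) = A*(-1) = -A)
(-23456/(-38777) + 36216)*(40675 + g(-61)) = (-23456/(-38777) + 36216)*(40675 - 1*(-61)) = (-23456*(-1/38777) + 36216)*(40675 + 61) = (23456/38777 + 36216)*40736 = (1404371288/38777)*40736 = 57208468787968/38777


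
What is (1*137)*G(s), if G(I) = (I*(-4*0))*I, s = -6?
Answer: 0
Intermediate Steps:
G(I) = 0 (G(I) = (I*0)*I = 0*I = 0)
(1*137)*G(s) = (1*137)*0 = 137*0 = 0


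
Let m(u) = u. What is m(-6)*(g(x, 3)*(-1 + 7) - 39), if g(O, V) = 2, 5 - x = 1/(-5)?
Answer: 162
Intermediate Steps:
x = 26/5 (x = 5 - 1/(-5) = 5 - 1*(-⅕) = 5 + ⅕ = 26/5 ≈ 5.2000)
m(-6)*(g(x, 3)*(-1 + 7) - 39) = -6*(2*(-1 + 7) - 39) = -6*(2*6 - 39) = -6*(12 - 39) = -6*(-27) = 162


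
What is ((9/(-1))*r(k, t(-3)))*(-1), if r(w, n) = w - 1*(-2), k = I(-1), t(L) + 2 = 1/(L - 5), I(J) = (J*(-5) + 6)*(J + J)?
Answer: -180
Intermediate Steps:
I(J) = 2*J*(6 - 5*J) (I(J) = (-5*J + 6)*(2*J) = (6 - 5*J)*(2*J) = 2*J*(6 - 5*J))
t(L) = -2 + 1/(-5 + L) (t(L) = -2 + 1/(L - 5) = -2 + 1/(-5 + L))
k = -22 (k = 2*(-1)*(6 - 5*(-1)) = 2*(-1)*(6 + 5) = 2*(-1)*11 = -22)
r(w, n) = 2 + w (r(w, n) = w + 2 = 2 + w)
((9/(-1))*r(k, t(-3)))*(-1) = ((9/(-1))*(2 - 22))*(-1) = ((9*(-1))*(-20))*(-1) = -9*(-20)*(-1) = 180*(-1) = -180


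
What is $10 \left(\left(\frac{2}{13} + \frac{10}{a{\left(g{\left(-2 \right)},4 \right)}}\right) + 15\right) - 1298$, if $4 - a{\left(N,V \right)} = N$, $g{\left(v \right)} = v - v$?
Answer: $- \frac{14579}{13} \approx -1121.5$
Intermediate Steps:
$g{\left(v \right)} = 0$
$a{\left(N,V \right)} = 4 - N$
$10 \left(\left(\frac{2}{13} + \frac{10}{a{\left(g{\left(-2 \right)},4 \right)}}\right) + 15\right) - 1298 = 10 \left(\left(\frac{2}{13} + \frac{10}{4 - 0}\right) + 15\right) - 1298 = 10 \left(\left(2 \cdot \frac{1}{13} + \frac{10}{4 + 0}\right) + 15\right) - 1298 = 10 \left(\left(\frac{2}{13} + \frac{10}{4}\right) + 15\right) - 1298 = 10 \left(\left(\frac{2}{13} + 10 \cdot \frac{1}{4}\right) + 15\right) - 1298 = 10 \left(\left(\frac{2}{13} + \frac{5}{2}\right) + 15\right) - 1298 = 10 \left(\frac{69}{26} + 15\right) - 1298 = 10 \cdot \frac{459}{26} - 1298 = \frac{2295}{13} - 1298 = - \frac{14579}{13}$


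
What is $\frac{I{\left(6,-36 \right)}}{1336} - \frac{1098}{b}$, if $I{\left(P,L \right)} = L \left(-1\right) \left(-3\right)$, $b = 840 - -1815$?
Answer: $- \frac{48713}{98530} \approx -0.4944$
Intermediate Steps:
$b = 2655$ ($b = 840 + 1815 = 2655$)
$I{\left(P,L \right)} = 3 L$ ($I{\left(P,L \right)} = - L \left(-3\right) = 3 L$)
$\frac{I{\left(6,-36 \right)}}{1336} - \frac{1098}{b} = \frac{3 \left(-36\right)}{1336} - \frac{1098}{2655} = \left(-108\right) \frac{1}{1336} - \frac{122}{295} = - \frac{27}{334} - \frac{122}{295} = - \frac{48713}{98530}$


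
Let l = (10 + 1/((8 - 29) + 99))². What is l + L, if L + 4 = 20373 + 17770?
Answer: 232647637/6084 ≈ 38239.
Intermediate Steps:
L = 38139 (L = -4 + (20373 + 17770) = -4 + 38143 = 38139)
l = 609961/6084 (l = (10 + 1/(-21 + 99))² = (10 + 1/78)² = (781/78)² = 609961/6084 ≈ 100.26)
l + L = 609961/6084 + 38139 = 232647637/6084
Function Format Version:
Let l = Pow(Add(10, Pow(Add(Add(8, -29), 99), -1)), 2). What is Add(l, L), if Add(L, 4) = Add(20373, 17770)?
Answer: Rational(232647637, 6084) ≈ 38239.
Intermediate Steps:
L = 38139 (L = Add(-4, Add(20373, 17770)) = Add(-4, 38143) = 38139)
l = Rational(609961, 6084) (l = Pow(Add(10, Pow(Add(-21, 99), -1)), 2) = Pow(Add(10, Pow(78, -1)), 2) = Pow(Add(10, Rational(1, 78)), 2) = Pow(Rational(781, 78), 2) = Rational(609961, 6084) ≈ 100.26)
Add(l, L) = Add(Rational(609961, 6084), 38139) = Rational(232647637, 6084)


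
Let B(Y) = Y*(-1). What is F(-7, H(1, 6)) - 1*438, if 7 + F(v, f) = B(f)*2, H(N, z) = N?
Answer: -447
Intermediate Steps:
B(Y) = -Y
F(v, f) = -7 - 2*f (F(v, f) = -7 - f*2 = -7 - 2*f)
F(-7, H(1, 6)) - 1*438 = (-7 - 2*1) - 1*438 = (-7 - 2) - 438 = -9 - 438 = -447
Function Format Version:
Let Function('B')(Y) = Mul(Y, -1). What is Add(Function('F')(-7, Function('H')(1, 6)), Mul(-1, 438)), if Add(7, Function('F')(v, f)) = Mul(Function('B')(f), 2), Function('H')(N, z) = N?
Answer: -447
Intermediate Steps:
Function('B')(Y) = Mul(-1, Y)
Function('F')(v, f) = Add(-7, Mul(-2, f)) (Function('F')(v, f) = Add(-7, Mul(Mul(-1, f), 2)) = Add(-7, Mul(-2, f)))
Add(Function('F')(-7, Function('H')(1, 6)), Mul(-1, 438)) = Add(Add(-7, Mul(-2, 1)), Mul(-1, 438)) = Add(Add(-7, -2), -438) = Add(-9, -438) = -447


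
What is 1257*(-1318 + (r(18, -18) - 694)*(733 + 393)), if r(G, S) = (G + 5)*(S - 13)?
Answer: -1993099200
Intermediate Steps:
r(G, S) = (-13 + S)*(5 + G) (r(G, S) = (5 + G)*(-13 + S) = (-13 + S)*(5 + G))
1257*(-1318 + (r(18, -18) - 694)*(733 + 393)) = 1257*(-1318 + ((-65 - 13*18 + 5*(-18) + 18*(-18)) - 694)*(733 + 393)) = 1257*(-1318 + ((-65 - 234 - 90 - 324) - 694)*1126) = 1257*(-1318 + (-713 - 694)*1126) = 1257*(-1318 - 1407*1126) = 1257*(-1318 - 1584282) = 1257*(-1585600) = -1993099200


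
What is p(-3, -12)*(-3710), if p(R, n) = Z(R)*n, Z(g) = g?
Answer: -133560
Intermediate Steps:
p(R, n) = R*n
p(-3, -12)*(-3710) = -3*(-12)*(-3710) = 36*(-3710) = -133560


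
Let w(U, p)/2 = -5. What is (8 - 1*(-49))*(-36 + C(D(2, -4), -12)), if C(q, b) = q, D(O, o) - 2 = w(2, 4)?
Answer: -2508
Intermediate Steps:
w(U, p) = -10 (w(U, p) = 2*(-5) = -10)
D(O, o) = -8 (D(O, o) = 2 - 10 = -8)
(8 - 1*(-49))*(-36 + C(D(2, -4), -12)) = (8 - 1*(-49))*(-36 - 8) = (8 + 49)*(-44) = 57*(-44) = -2508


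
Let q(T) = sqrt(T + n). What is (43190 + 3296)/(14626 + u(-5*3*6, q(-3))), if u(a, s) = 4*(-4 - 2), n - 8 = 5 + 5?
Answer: 23243/7301 ≈ 3.1835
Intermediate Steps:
n = 18 (n = 8 + (5 + 5) = 8 + 10 = 18)
q(T) = sqrt(18 + T) (q(T) = sqrt(T + 18) = sqrt(18 + T))
u(a, s) = -24 (u(a, s) = 4*(-6) = -24)
(43190 + 3296)/(14626 + u(-5*3*6, q(-3))) = (43190 + 3296)/(14626 - 24) = 46486/14602 = 46486*(1/14602) = 23243/7301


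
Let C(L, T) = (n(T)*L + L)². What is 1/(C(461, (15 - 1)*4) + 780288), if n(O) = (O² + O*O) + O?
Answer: 1/8512793173849 ≈ 1.1747e-13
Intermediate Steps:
n(O) = O + 2*O² (n(O) = (O² + O²) + O = 2*O² + O = O + 2*O²)
C(L, T) = (L + L*T*(1 + 2*T))² (C(L, T) = ((T*(1 + 2*T))*L + L)² = (L*T*(1 + 2*T) + L)² = (L + L*T*(1 + 2*T))²)
1/(C(461, (15 - 1)*4) + 780288) = 1/(461²*(1 + ((15 - 1)*4)*(1 + 2*((15 - 1)*4)))² + 780288) = 1/(212521*(1 + (14*4)*(1 + 2*(14*4)))² + 780288) = 1/(212521*(1 + 56*(1 + 2*56))² + 780288) = 1/(212521*(1 + 56*(1 + 112))² + 780288) = 1/(212521*(1 + 56*113)² + 780288) = 1/(212521*(1 + 6328)² + 780288) = 1/(212521*6329² + 780288) = 1/(212521*40056241 + 780288) = 1/(8512792393561 + 780288) = 1/8512793173849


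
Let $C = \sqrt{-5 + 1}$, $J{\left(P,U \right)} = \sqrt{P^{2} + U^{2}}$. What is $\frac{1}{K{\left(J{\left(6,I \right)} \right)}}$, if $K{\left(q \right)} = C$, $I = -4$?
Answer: $- \frac{i}{2} \approx - 0.5 i$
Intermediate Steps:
$C = 2 i$ ($C = \sqrt{-4} = 2 i \approx 2.0 i$)
$K{\left(q \right)} = 2 i$
$\frac{1}{K{\left(J{\left(6,I \right)} \right)}} = \frac{1}{2 i} = - \frac{i}{2}$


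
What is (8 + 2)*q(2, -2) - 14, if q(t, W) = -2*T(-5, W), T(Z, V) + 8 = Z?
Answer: 246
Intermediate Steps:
T(Z, V) = -8 + Z
q(t, W) = 26 (q(t, W) = -2*(-8 - 5) = -2*(-13) = 26)
(8 + 2)*q(2, -2) - 14 = (8 + 2)*26 - 14 = 10*26 - 14 = 260 - 14 = 246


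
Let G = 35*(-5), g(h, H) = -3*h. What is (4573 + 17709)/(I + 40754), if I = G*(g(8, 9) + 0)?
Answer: 857/1729 ≈ 0.49566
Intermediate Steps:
G = -175
I = 4200 (I = -175*(-3*8 + 0) = -175*(-24 + 0) = -175*(-24) = 4200)
(4573 + 17709)/(I + 40754) = (4573 + 17709)/(4200 + 40754) = 22282/44954 = 22282*(1/44954) = 857/1729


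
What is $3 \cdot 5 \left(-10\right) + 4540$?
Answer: $4390$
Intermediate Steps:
$3 \cdot 5 \left(-10\right) + 4540 = 15 \left(-10\right) + 4540 = -150 + 4540 = 4390$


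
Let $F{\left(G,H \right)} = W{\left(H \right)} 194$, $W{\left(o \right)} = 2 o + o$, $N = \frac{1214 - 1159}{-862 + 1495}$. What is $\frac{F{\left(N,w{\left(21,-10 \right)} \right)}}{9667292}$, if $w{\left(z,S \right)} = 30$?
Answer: $\frac{4365}{2416823} \approx 0.0018061$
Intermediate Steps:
$N = \frac{55}{633} \approx 0.086888$
$W{\left(o \right)} = 3 o$
$F{\left(G,H \right)} = 582 H$ ($F{\left(G,H \right)} = 3 H 194 = 582 H$)
$\frac{F{\left(N,w{\left(21,-10 \right)} \right)}}{9667292} = \frac{582 \cdot 30}{9667292} = 17460 \cdot \frac{1}{9667292} = \frac{4365}{2416823}$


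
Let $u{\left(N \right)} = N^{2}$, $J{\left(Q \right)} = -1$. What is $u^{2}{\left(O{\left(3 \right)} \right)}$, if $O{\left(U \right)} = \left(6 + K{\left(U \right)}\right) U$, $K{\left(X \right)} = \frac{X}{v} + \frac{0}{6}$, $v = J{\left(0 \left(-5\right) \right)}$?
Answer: $6561$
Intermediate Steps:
$v = -1$
$K{\left(X \right)} = - X$ ($K{\left(X \right)} = \frac{X}{-1} + \frac{0}{6} = X \left(-1\right) + 0 \cdot \frac{1}{6} = - X + 0 = - X$)
$O{\left(U \right)} = U \left(6 - U\right)$ ($O{\left(U \right)} = \left(6 - U\right) U = U \left(6 - U\right)$)
$u^{2}{\left(O{\left(3 \right)} \right)} = \left(\left(3 \left(6 - 3\right)\right)^{2}\right)^{2} = \left(\left(3 \cdot 3\right)^{2}\right)^{2} = \left(9^{2}\right)^{2} = 81^{2} = 6561$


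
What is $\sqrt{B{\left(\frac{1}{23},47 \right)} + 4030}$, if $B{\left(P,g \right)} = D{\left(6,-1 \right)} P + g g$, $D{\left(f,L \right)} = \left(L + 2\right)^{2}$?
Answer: $\frac{\sqrt{3300454}}{23} \approx 78.988$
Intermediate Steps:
$D{\left(f,L \right)} = \left(2 + L\right)^{2}$
$B{\left(P,g \right)} = P + g^{2}$ ($B{\left(P,g \right)} = \left(2 - 1\right)^{2} P + g g = 1^{2} P + g^{2} = 1 P + g^{2} = P + g^{2}$)
$\sqrt{B{\left(\frac{1}{23},47 \right)} + 4030} = \sqrt{\left(\frac{1}{23} + 47^{2}\right) + 4030} = \sqrt{\left(\frac{1}{23} + 2209\right) + 4030} = \sqrt{\frac{50808}{23} + 4030} = \sqrt{\frac{143498}{23}} = \frac{\sqrt{3300454}}{23}$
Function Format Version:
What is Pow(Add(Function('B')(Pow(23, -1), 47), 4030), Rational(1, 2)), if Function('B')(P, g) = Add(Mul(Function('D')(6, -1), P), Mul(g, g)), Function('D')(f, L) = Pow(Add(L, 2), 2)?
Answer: Mul(Rational(1, 23), Pow(3300454, Rational(1, 2))) ≈ 78.988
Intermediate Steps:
Function('D')(f, L) = Pow(Add(2, L), 2)
Function('B')(P, g) = Add(P, Pow(g, 2)) (Function('B')(P, g) = Add(Mul(Pow(Add(2, -1), 2), P), Mul(g, g)) = Add(Mul(Pow(1, 2), P), Pow(g, 2)) = Add(Mul(1, P), Pow(g, 2)) = Add(P, Pow(g, 2)))
Pow(Add(Function('B')(Pow(23, -1), 47), 4030), Rational(1, 2)) = Pow(Add(Add(Pow(23, -1), Pow(47, 2)), 4030), Rational(1, 2)) = Pow(Add(Add(Rational(1, 23), 2209), 4030), Rational(1, 2)) = Pow(Add(Rational(50808, 23), 4030), Rational(1, 2)) = Pow(Rational(143498, 23), Rational(1, 2)) = Mul(Rational(1, 23), Pow(3300454, Rational(1, 2)))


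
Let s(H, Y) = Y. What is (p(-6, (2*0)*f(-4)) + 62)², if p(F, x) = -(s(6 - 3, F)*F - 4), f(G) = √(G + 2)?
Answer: 900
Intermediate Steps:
f(G) = √(2 + G)
p(F, x) = 4 - F² (p(F, x) = -(F*F - 4) = -(F² - 4) = -(-4 + F²) = 4 - F²)
(p(-6, (2*0)*f(-4)) + 62)² = ((4 - 1*(-6)²) + 62)² = ((4 - 1*36) + 62)² = ((4 - 36) + 62)² = (-32 + 62)² = 30² = 900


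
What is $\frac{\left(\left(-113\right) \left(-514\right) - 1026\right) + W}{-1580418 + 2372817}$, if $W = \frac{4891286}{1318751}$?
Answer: $\frac{25082516114}{348325657883} \approx 0.072009$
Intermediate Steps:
$W = \frac{4891286}{1318751}$ ($W = 4891286 \cdot \frac{1}{1318751} = \frac{4891286}{1318751} \approx 3.709$)
$\frac{\left(\left(-113\right) \left(-514\right) - 1026\right) + W}{-1580418 + 2372817} = \frac{\left(\left(-113\right) \left(-514\right) - 1026\right) + \frac{4891286}{1318751}}{-1580418 + 2372817} = \frac{\left(58082 - 1026\right) + \frac{4891286}{1318751}}{792399} = \left(57056 + \frac{4891286}{1318751}\right) \frac{1}{792399} = \frac{75247548342}{1318751} \cdot \frac{1}{792399} = \frac{25082516114}{348325657883}$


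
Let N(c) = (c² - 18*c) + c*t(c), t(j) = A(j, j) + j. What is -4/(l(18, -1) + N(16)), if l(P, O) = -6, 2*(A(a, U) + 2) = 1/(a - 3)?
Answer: -26/1213 ≈ -0.021434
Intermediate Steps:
A(a, U) = -2 + 1/(2*(-3 + a)) (A(a, U) = -2 + 1/(2*(a - 3)) = -2 + 1/(2*(-3 + a)))
t(j) = j + (13 - 4*j)/(2*(-3 + j)) (t(j) = (13 - 4*j)/(2*(-3 + j)) + j = j + (13 - 4*j)/(2*(-3 + j)))
N(c) = c² - 18*c + c*(13/2 + c² - 5*c)/(-3 + c) (N(c) = (c² - 18*c) + c*((13/2 + c² - 5*c)/(-3 + c)) = (c² - 18*c) + c*(13/2 + c² - 5*c)/(-3 + c) = c² - 18*c + c*(13/2 + c² - 5*c)/(-3 + c))
-4/(l(18, -1) + N(16)) = -4/(-6 + (½)*16*(121 - 52*16 + 4*16²)/(-3 + 16)) = -4/(-6 + (½)*16*(121 - 832 + 4*256)/13) = -4/(-6 + (½)*16*(1/13)*(121 - 832 + 1024)) = -4/(-6 + (½)*16*(1/13)*313) = -4/(-6 + 2504/13) = -4/2426/13 = -4*13/2426 = -26/1213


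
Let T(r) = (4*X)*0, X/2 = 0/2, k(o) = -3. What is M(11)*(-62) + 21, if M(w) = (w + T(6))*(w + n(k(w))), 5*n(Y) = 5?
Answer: -8163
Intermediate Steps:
X = 0 (X = 2*(0/2) = 2*(0*(½)) = 2*0 = 0)
n(Y) = 1 (n(Y) = (⅕)*5 = 1)
T(r) = 0 (T(r) = (4*0)*0 = 0*0 = 0)
M(w) = w*(1 + w) (M(w) = (w + 0)*(w + 1) = w*(1 + w))
M(11)*(-62) + 21 = (11*(1 + 11))*(-62) + 21 = (11*12)*(-62) + 21 = 132*(-62) + 21 = -8184 + 21 = -8163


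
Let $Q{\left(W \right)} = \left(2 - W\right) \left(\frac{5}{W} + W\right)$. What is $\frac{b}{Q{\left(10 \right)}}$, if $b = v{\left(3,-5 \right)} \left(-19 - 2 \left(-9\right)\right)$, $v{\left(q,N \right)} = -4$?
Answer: $- \frac{1}{21} \approx -0.047619$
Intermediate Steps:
$Q{\left(W \right)} = \left(2 - W\right) \left(W + \frac{5}{W}\right)$
$b = 4$ ($b = - 4 \left(-19 - 2 \left(-9\right)\right) = - 4 \left(-19 - -18\right) = - 4 \left(-19 + 18\right) = \left(-4\right) \left(-1\right) = 4$)
$\frac{b}{Q{\left(10 \right)}} = \frac{4}{-5 - 10^{2} + 2 \cdot 10 + \frac{10}{10}} = \frac{4}{-5 - 100 + 20 + 10 \cdot \frac{1}{10}} = \frac{4}{-5 - 100 + 20 + 1} = \frac{4}{-84} = 4 \left(- \frac{1}{84}\right) = - \frac{1}{21}$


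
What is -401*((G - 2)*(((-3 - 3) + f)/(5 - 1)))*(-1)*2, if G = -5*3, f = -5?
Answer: 74987/2 ≈ 37494.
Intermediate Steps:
G = -15
-401*((G - 2)*(((-3 - 3) + f)/(5 - 1)))*(-1)*2 = -401*((-15 - 2)*(((-3 - 3) - 5)/(5 - 1)))*(-1)*2 = -401*-17*(-6 - 5)/4*(-1)*2 = -401*-(-187)/4*(-1)*2 = -401*-17*(-11/4)*(-1)*2 = -401*(187/4)*(-1)*2 = -(-74987)*2/4 = -401*(-187/2) = 74987/2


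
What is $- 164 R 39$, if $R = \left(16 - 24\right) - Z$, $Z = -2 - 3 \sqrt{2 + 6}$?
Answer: $38376 - 38376 \sqrt{2} \approx -15896.0$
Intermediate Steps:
$Z = -2 - 6 \sqrt{2}$ ($Z = -2 - 3 \sqrt{8} = -2 - 3 \cdot 2 \sqrt{2} = -2 - 6 \sqrt{2} \approx -10.485$)
$R = -6 + 6 \sqrt{2}$ ($R = \left(16 - 24\right) - \left(-2 - 6 \sqrt{2}\right) = -8 + \left(2 + 6 \sqrt{2}\right) = -6 + 6 \sqrt{2} \approx 2.4853$)
$- 164 R 39 = - 164 \left(-6 + 6 \sqrt{2}\right) 39 = \left(984 - 984 \sqrt{2}\right) 39 = 38376 - 38376 \sqrt{2}$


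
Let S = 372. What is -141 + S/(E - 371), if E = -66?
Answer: -61989/437 ≈ -141.85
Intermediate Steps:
-141 + S/(E - 371) = -141 + 372/(-66 - 371) = -141 + 372/(-437) = -141 - 1/437*372 = -141 - 372/437 = -61989/437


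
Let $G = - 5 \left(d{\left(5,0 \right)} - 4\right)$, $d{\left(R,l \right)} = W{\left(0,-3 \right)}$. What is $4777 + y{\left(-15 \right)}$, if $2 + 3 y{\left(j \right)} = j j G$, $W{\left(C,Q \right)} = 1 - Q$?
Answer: $\frac{14329}{3} \approx 4776.3$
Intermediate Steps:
$d{\left(R,l \right)} = 4$ ($d{\left(R,l \right)} = 1 - -3 = 1 + 3 = 4$)
$G = 0$ ($G = - 5 \left(4 - 4\right) = \left(-5\right) 0 = 0$)
$y{\left(j \right)} = - \frac{2}{3}$ ($y{\left(j \right)} = - \frac{2}{3} + \frac{j j 0}{3} = - \frac{2}{3} + \frac{j^{2} \cdot 0}{3} = - \frac{2}{3} + \frac{1}{3} \cdot 0 = - \frac{2}{3} + 0 = - \frac{2}{3}$)
$4777 + y{\left(-15 \right)} = 4777 - \frac{2}{3} = \frac{14329}{3}$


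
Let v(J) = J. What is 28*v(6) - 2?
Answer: 166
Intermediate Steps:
28*v(6) - 2 = 28*6 - 2 = 168 - 2 = 166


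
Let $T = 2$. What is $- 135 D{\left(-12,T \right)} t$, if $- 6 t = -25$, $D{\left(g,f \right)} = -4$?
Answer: $2250$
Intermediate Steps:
$t = \frac{25}{6}$ ($t = \left(- \frac{1}{6}\right) \left(-25\right) = \frac{25}{6} \approx 4.1667$)
$- 135 D{\left(-12,T \right)} t = \left(-135\right) \left(-4\right) \frac{25}{6} = 540 \cdot \frac{25}{6} = 2250$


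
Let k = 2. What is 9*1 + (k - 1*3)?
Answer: 8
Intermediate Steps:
9*1 + (k - 1*3) = 9*1 + (2 - 1*3) = 9 + (2 - 3) = 9 - 1 = 8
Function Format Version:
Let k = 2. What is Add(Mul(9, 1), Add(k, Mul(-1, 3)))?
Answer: 8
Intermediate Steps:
Add(Mul(9, 1), Add(k, Mul(-1, 3))) = Add(Mul(9, 1), Add(2, Mul(-1, 3))) = Add(9, Add(2, -3)) = Add(9, -1) = 8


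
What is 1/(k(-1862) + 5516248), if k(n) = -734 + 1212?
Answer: 1/5516726 ≈ 1.8127e-7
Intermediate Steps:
k(n) = 478
1/(k(-1862) + 5516248) = 1/(478 + 5516248) = 1/5516726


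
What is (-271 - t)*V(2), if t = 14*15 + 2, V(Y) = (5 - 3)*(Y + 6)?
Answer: -7728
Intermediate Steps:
V(Y) = 12 + 2*Y (V(Y) = 2*(6 + Y) = 12 + 2*Y)
t = 212 (t = 210 + 2 = 212)
(-271 - t)*V(2) = (-271 - 1*212)*(12 + 2*2) = (-271 - 212)*(12 + 4) = -483*16 = -7728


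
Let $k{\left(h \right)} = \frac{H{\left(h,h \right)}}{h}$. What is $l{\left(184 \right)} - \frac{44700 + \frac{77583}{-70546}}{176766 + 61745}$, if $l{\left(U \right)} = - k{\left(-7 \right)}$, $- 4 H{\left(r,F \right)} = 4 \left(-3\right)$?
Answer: $\frac{4057812957}{16825997006} \approx 0.24116$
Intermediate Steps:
$H{\left(r,F \right)} = 3$ ($H{\left(r,F \right)} = - \frac{4 \left(-3\right)}{4} = \left(- \frac{1}{4}\right) \left(-12\right) = 3$)
$k{\left(h \right)} = \frac{3}{h}$
$l{\left(U \right)} = \frac{3}{7}$ ($l{\left(U \right)} = - \frac{3}{-7} = - \frac{3 \left(-1\right)}{7} = \left(-1\right) \left(- \frac{3}{7}\right) = \frac{3}{7}$)
$l{\left(184 \right)} - \frac{44700 + \frac{77583}{-70546}}{176766 + 61745} = \frac{3}{7} - \frac{44700 + \frac{77583}{-70546}}{176766 + 61745} = \frac{3}{7} - \frac{44700 + 77583 \left(- \frac{1}{70546}\right)}{238511} = \frac{3}{7} - \left(44700 - \frac{77583}{70546}\right) \frac{1}{238511} = \frac{3}{7} - \frac{3153328617}{70546} \cdot \frac{1}{238511} = \frac{3}{7} - \frac{3153328617}{16825997006} = \frac{4057812957}{16825997006}$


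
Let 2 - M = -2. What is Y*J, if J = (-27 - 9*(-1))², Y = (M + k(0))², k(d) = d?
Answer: 5184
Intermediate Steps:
M = 4 (M = 2 - 1*(-2) = 2 + 2 = 4)
Y = 16 (Y = (4 + 0)² = 4² = 16)
J = 324 (J = (-27 + 9)² = (-18)² = 324)
Y*J = 16*324 = 5184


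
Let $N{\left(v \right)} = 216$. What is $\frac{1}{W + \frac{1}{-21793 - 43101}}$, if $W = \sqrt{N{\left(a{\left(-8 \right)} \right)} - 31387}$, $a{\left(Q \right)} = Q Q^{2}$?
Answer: $- \frac{64894}{131268288857357} - \frac{4211231236 i \sqrt{31171}}{131268288857357} \approx -4.9436 \cdot 10^{-10} - 0.005664 i$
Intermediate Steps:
$a{\left(Q \right)} = Q^{3}$
$W = i \sqrt{31171}$ ($W = \sqrt{216 - 31387} = \sqrt{-31171} = i \sqrt{31171} \approx 176.55 i$)
$\frac{1}{W + \frac{1}{-21793 - 43101}} = \frac{1}{i \sqrt{31171} + \frac{1}{-21793 - 43101}} = \frac{1}{i \sqrt{31171} + \frac{1}{-64894}} = \frac{1}{i \sqrt{31171} - \frac{1}{64894}} = \frac{1}{- \frac{1}{64894} + i \sqrt{31171}}$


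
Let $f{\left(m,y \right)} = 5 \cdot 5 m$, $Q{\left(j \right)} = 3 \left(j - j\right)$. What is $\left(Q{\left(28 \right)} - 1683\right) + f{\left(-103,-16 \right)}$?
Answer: $-4258$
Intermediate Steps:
$Q{\left(j \right)} = 0$ ($Q{\left(j \right)} = 3 \cdot 0 = 0$)
$f{\left(m,y \right)} = 25 m$
$\left(Q{\left(28 \right)} - 1683\right) + f{\left(-103,-16 \right)} = \left(0 - 1683\right) + 25 \left(-103\right) = -1683 - 2575 = -4258$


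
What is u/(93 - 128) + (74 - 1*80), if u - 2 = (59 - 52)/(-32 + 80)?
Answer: -10183/1680 ≈ -6.0613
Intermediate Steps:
u = 103/48 (u = 2 + (59 - 52)/(-32 + 80) = 2 + 7/48 = 103/48 ≈ 2.1458)
u/(93 - 128) + (74 - 1*80) = (103/48)/(93 - 128) + (74 - 1*80) = (103/48)/(-35) + (74 - 80) = -1/35*103/48 - 6 = -103/1680 - 6 = -10183/1680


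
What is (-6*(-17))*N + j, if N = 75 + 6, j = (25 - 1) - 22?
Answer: 8264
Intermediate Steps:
j = 2 (j = 24 - 22 = 2)
N = 81
(-6*(-17))*N + j = -6*(-17)*81 + 2 = 102*81 + 2 = 8262 + 2 = 8264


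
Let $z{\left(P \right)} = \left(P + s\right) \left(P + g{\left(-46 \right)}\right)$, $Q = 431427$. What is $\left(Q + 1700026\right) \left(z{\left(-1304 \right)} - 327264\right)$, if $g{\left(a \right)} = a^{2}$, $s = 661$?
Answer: $-1810413549140$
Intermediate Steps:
$z{\left(P \right)} = \left(661 + P\right) \left(2116 + P\right)$ ($z{\left(P \right)} = \left(P + 661\right) \left(P + \left(-46\right)^{2}\right) = \left(661 + P\right) \left(P + 2116\right) = \left(661 + P\right) \left(2116 + P\right)$)
$\left(Q + 1700026\right) \left(z{\left(-1304 \right)} - 327264\right) = \left(431427 + 1700026\right) \left(\left(1398676 + \left(-1304\right)^{2} + 2777 \left(-1304\right)\right) - 327264\right) = 2131453 \left(\left(1398676 + 1700416 - 3621208\right) - 327264\right) = 2131453 \left(-522116 - 327264\right) = 2131453 \left(-849380\right) = -1810413549140$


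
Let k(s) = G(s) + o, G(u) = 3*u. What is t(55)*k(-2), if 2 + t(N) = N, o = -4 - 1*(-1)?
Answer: -477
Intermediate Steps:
o = -3 (o = -4 + 1 = -3)
k(s) = -3 + 3*s (k(s) = 3*s - 3 = -3 + 3*s)
t(N) = -2 + N
t(55)*k(-2) = (-2 + 55)*(-3 + 3*(-2)) = 53*(-3 - 6) = 53*(-9) = -477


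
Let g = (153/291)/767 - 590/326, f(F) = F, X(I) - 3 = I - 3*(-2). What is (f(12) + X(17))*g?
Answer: -833696896/12127037 ≈ -68.747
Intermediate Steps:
X(I) = 9 + I (X(I) = 3 + (I - 3*(-2)) = 3 + (I + 6) = 3 + (6 + I) = 9 + I)
g = -21939392/12127037 (g = (153*(1/291))*(1/767) - 590*1/326 = (51/97)*(1/767) - 295/163 = 51/74399 - 295/163 = -21939392/12127037 ≈ -1.8091)
(f(12) + X(17))*g = (12 + (9 + 17))*(-21939392/12127037) = (12 + 26)*(-21939392/12127037) = 38*(-21939392/12127037) = -833696896/12127037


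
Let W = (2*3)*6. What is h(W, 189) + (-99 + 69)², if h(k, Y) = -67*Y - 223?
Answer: -11986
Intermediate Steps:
W = 36 (W = 6*6 = 36)
h(k, Y) = -223 - 67*Y
h(W, 189) + (-99 + 69)² = (-223 - 67*189) + (-99 + 69)² = (-223 - 12663) + (-30)² = -12886 + 900 = -11986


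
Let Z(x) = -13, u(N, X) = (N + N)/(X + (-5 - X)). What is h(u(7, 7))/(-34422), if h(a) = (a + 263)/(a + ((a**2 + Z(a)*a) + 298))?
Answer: -6505/292105092 ≈ -2.2269e-5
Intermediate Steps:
u(N, X) = -2*N/5 (u(N, X) = (2*N)/(-5) = (2*N)*(-1/5) = -2*N/5)
h(a) = (263 + a)/(298 + a**2 - 12*a) (h(a) = (a + 263)/(a + ((a**2 - 13*a) + 298)) = (263 + a)/(a + (298 + a**2 - 13*a)) = (263 + a)/(298 + a**2 - 12*a))
h(u(7, 7))/(-34422) = ((263 - 2/5*7)/(298 + (-2/5*7)**2 - (-24)*7/5))/(-34422) = ((263 - 14/5)/(298 + (-14/5)**2 - 12*(-14/5)))*(-1/34422) = ((1301/5)/(298 + 196/25 + 168/5))*(-1/34422) = ((1301/5)/(8486/25))*(-1/34422) = ((25/8486)*(1301/5))*(-1/34422) = (6505/8486)*(-1/34422) = -6505/292105092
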